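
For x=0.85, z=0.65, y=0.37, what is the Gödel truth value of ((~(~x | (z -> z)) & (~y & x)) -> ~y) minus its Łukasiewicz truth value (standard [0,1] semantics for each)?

Gödel evaluation:
  ~x: Gödel ¬ of 0.85 = 0 (operand ≠ 0)
  (z -> z): 0.65 ≤ 0.65, so result = 1
  (~x | (z -> z)) = max(0, 1) = 1
  ~(~x | (z -> z)): Gödel ¬ of 1 = 0 (operand ≠ 0)
  ~y: Gödel ¬ of 0.37 = 0 (operand ≠ 0)
  (~y & x) = min(0, 0.85) = 0
  (~(~x | (z -> z)) & (~y & x)) = min(0, 0) = 0
  ~y: Gödel ¬ of 0.37 = 0 (operand ≠ 0)
  ((~(~x | (z -> z)) & (~y & x)) -> ~y): 0 ≤ 0, so result = 1
  Gödel value = 1
Łukasiewicz evaluation:
  ~x: Łukasiewicz ¬ gives 1 − 0.85 = 0.15
  (z -> z): min(1, 1 − 0.65 + 0.65) = 1
  (~x | (z -> z)) = max(0.15, 1) = 1
  ~(~x | (z -> z)): Łukasiewicz ¬ gives 1 − 1 = 0
  ~y: Łukasiewicz ¬ gives 1 − 0.37 = 0.63
  (~y & x) = min(0.63, 0.85) = 0.63
  (~(~x | (z -> z)) & (~y & x)) = min(0, 0.63) = 0
  ~y: Łukasiewicz ¬ gives 1 − 0.37 = 0.63
  ((~(~x | (z -> z)) & (~y & x)) -> ~y): min(1, 1 − 0 + 0.63) = 1
  Łukasiewicz value = 1
Difference: 1 − 1 = 0.00

0.00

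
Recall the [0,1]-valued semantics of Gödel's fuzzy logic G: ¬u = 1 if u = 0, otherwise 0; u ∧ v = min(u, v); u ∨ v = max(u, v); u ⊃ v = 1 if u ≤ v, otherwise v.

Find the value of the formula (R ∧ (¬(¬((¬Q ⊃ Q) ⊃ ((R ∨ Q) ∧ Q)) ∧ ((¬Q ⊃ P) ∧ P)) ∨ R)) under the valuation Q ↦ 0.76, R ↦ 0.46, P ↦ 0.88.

0.46

¬Q: Gödel ¬ of 0.76 = 0 (operand ≠ 0)
(¬Q ⊃ Q): 0 ≤ 0.76, so result = 1
(R ∨ Q) = max(0.46, 0.76) = 0.76
((R ∨ Q) ∧ Q) = min(0.76, 0.76) = 0.76
((¬Q ⊃ Q) ⊃ ((R ∨ Q) ∧ Q)): 1 > 0.76, so result = 0.76
¬((¬Q ⊃ Q) ⊃ ((R ∨ Q) ∧ Q)): Gödel ¬ of 0.76 = 0 (operand ≠ 0)
¬Q: Gödel ¬ of 0.76 = 0 (operand ≠ 0)
(¬Q ⊃ P): 0 ≤ 0.88, so result = 1
((¬Q ⊃ P) ∧ P) = min(1, 0.88) = 0.88
(¬((¬Q ⊃ Q) ⊃ ((R ∨ Q) ∧ Q)) ∧ ((¬Q ⊃ P) ∧ P)) = min(0, 0.88) = 0
¬(¬((¬Q ⊃ Q) ⊃ ((R ∨ Q) ∧ Q)) ∧ ((¬Q ⊃ P) ∧ P)): Gödel ¬ of 0 = 1 (operand is 0)
(¬(¬((¬Q ⊃ Q) ⊃ ((R ∨ Q) ∧ Q)) ∧ ((¬Q ⊃ P) ∧ P)) ∨ R) = max(1, 0.46) = 1
(R ∧ (¬(¬((¬Q ⊃ Q) ⊃ ((R ∨ Q) ∧ Q)) ∧ ((¬Q ⊃ P) ∧ P)) ∨ R)) = min(0.46, 1) = 0.46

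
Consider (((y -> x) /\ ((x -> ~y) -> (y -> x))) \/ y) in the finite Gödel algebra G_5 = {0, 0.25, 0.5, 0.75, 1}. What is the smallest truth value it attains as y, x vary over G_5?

The minimum is attained at y = 0.25, x = 0:
  (y -> x): 0.25 > 0, so result = 0
  ~y: Gödel ¬ of 0.25 = 0 (operand ≠ 0)
  (x -> ~y): 0 ≤ 0, so result = 1
  (y -> x): 0.25 > 0, so result = 0
  ((x -> ~y) -> (y -> x)): 1 > 0, so result = 0
  ((y -> x) /\ ((x -> ~y) -> (y -> x))) = min(0, 0) = 0
  (((y -> x) /\ ((x -> ~y) -> (y -> x))) \/ y) = max(0, 0.25) = 0.25
Checking all 25 assignments confirms none give a value below 0.25.

0.25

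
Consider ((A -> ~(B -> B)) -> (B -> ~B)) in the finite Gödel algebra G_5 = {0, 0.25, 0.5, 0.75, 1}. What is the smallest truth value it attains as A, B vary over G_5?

The minimum is attained at A = 0, B = 0.25:
  (B -> B): 0.25 ≤ 0.25, so result = 1
  ~(B -> B): Gödel ¬ of 1 = 0 (operand ≠ 0)
  (A -> ~(B -> B)): 0 ≤ 0, so result = 1
  ~B: Gödel ¬ of 0.25 = 0 (operand ≠ 0)
  (B -> ~B): 0.25 > 0, so result = 0
  ((A -> ~(B -> B)) -> (B -> ~B)): 1 > 0, so result = 0
Checking all 25 assignments confirms none give a value below 0.00.

0.00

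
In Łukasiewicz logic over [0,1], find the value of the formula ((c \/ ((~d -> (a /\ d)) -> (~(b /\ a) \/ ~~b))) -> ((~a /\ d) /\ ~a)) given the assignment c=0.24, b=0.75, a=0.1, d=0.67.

~d: Łukasiewicz ¬ gives 1 − 0.67 = 0.33
(a /\ d) = min(0.1, 0.67) = 0.1
(~d -> (a /\ d)): min(1, 1 − 0.33 + 0.1) = 0.77
(b /\ a) = min(0.75, 0.1) = 0.1
~(b /\ a): Łukasiewicz ¬ gives 1 − 0.1 = 0.9
~b: Łukasiewicz ¬ gives 1 − 0.75 = 0.25
~~b: Łukasiewicz ¬ gives 1 − 0.25 = 0.75
(~(b /\ a) \/ ~~b) = max(0.9, 0.75) = 0.9
((~d -> (a /\ d)) -> (~(b /\ a) \/ ~~b)): min(1, 1 − 0.77 + 0.9) = 1
(c \/ ((~d -> (a /\ d)) -> (~(b /\ a) \/ ~~b))) = max(0.24, 1) = 1
~a: Łukasiewicz ¬ gives 1 − 0.1 = 0.9
(~a /\ d) = min(0.9, 0.67) = 0.67
~a: Łukasiewicz ¬ gives 1 − 0.1 = 0.9
((~a /\ d) /\ ~a) = min(0.67, 0.9) = 0.67
((c \/ ((~d -> (a /\ d)) -> (~(b /\ a) \/ ~~b))) -> ((~a /\ d) /\ ~a)): min(1, 1 − 1 + 0.67) = 0.67

0.67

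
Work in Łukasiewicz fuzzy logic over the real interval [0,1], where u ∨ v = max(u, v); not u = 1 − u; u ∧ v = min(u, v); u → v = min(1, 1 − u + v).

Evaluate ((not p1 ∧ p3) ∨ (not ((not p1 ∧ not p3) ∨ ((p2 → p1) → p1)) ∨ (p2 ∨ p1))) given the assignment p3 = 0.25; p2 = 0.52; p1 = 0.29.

not p1: Łukasiewicz ¬ gives 1 − 0.29 = 0.71
(not p1 ∧ p3) = min(0.71, 0.25) = 0.25
not p1: Łukasiewicz ¬ gives 1 − 0.29 = 0.71
not p3: Łukasiewicz ¬ gives 1 − 0.25 = 0.75
(not p1 ∧ not p3) = min(0.71, 0.75) = 0.71
(p2 → p1): min(1, 1 − 0.52 + 0.29) = 0.77
((p2 → p1) → p1): min(1, 1 − 0.77 + 0.29) = 0.52
((not p1 ∧ not p3) ∨ ((p2 → p1) → p1)) = max(0.71, 0.52) = 0.71
not ((not p1 ∧ not p3) ∨ ((p2 → p1) → p1)): Łukasiewicz ¬ gives 1 − 0.71 = 0.29
(p2 ∨ p1) = max(0.52, 0.29) = 0.52
(not ((not p1 ∧ not p3) ∨ ((p2 → p1) → p1)) ∨ (p2 ∨ p1)) = max(0.29, 0.52) = 0.52
((not p1 ∧ p3) ∨ (not ((not p1 ∧ not p3) ∨ ((p2 → p1) → p1)) ∨ (p2 ∨ p1))) = max(0.25, 0.52) = 0.52

0.52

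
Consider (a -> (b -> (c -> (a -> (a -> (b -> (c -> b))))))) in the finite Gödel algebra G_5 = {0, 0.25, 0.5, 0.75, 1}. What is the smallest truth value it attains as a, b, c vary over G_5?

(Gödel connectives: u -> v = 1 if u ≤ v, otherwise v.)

1.00

Every assignment gives 1. For instance at a = 0, b = 0, c = 0:
  (c -> b): 0 ≤ 0, so result = 1
  (b -> (c -> b)): 0 ≤ 1, so result = 1
  (a -> (b -> (c -> b))): 0 ≤ 1, so result = 1
  (a -> (a -> (b -> (c -> b)))): 0 ≤ 1, so result = 1
  (c -> (a -> (a -> (b -> (c -> b))))): 0 ≤ 1, so result = 1
  (b -> (c -> (a -> (a -> (b -> (c -> b)))))): 0 ≤ 1, so result = 1
  (a -> (b -> (c -> (a -> (a -> (b -> (c -> b))))))): 0 ≤ 1, so result = 1
All 125 assignments give value 1 — the formula is a G_5-tautology.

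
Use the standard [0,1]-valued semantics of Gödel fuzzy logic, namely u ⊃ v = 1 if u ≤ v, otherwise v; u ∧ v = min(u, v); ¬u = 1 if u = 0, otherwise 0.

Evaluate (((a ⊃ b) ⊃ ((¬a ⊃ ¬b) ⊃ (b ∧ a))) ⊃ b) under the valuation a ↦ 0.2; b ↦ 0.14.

0.14

(a ⊃ b): 0.2 > 0.14, so result = 0.14
¬a: Gödel ¬ of 0.2 = 0 (operand ≠ 0)
¬b: Gödel ¬ of 0.14 = 0 (operand ≠ 0)
(¬a ⊃ ¬b): 0 ≤ 0, so result = 1
(b ∧ a) = min(0.14, 0.2) = 0.14
((¬a ⊃ ¬b) ⊃ (b ∧ a)): 1 > 0.14, so result = 0.14
((a ⊃ b) ⊃ ((¬a ⊃ ¬b) ⊃ (b ∧ a))): 0.14 ≤ 0.14, so result = 1
(((a ⊃ b) ⊃ ((¬a ⊃ ¬b) ⊃ (b ∧ a))) ⊃ b): 1 > 0.14, so result = 0.14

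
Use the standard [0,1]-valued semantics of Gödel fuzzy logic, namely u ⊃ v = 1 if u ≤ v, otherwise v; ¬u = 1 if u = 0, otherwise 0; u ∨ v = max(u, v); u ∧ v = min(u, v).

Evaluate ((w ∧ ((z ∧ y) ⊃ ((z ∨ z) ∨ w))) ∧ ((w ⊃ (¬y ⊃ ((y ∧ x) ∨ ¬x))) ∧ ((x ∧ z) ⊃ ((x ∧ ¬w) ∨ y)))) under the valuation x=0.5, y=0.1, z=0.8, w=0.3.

0.10

(z ∧ y) = min(0.8, 0.1) = 0.1
(z ∨ z) = max(0.8, 0.8) = 0.8
((z ∨ z) ∨ w) = max(0.8, 0.3) = 0.8
((z ∧ y) ⊃ ((z ∨ z) ∨ w)): 0.1 ≤ 0.8, so result = 1
(w ∧ ((z ∧ y) ⊃ ((z ∨ z) ∨ w))) = min(0.3, 1) = 0.3
¬y: Gödel ¬ of 0.1 = 0 (operand ≠ 0)
(y ∧ x) = min(0.1, 0.5) = 0.1
¬x: Gödel ¬ of 0.5 = 0 (operand ≠ 0)
((y ∧ x) ∨ ¬x) = max(0.1, 0) = 0.1
(¬y ⊃ ((y ∧ x) ∨ ¬x)): 0 ≤ 0.1, so result = 1
(w ⊃ (¬y ⊃ ((y ∧ x) ∨ ¬x))): 0.3 ≤ 1, so result = 1
(x ∧ z) = min(0.5, 0.8) = 0.5
¬w: Gödel ¬ of 0.3 = 0 (operand ≠ 0)
(x ∧ ¬w) = min(0.5, 0) = 0
((x ∧ ¬w) ∨ y) = max(0, 0.1) = 0.1
((x ∧ z) ⊃ ((x ∧ ¬w) ∨ y)): 0.5 > 0.1, so result = 0.1
((w ⊃ (¬y ⊃ ((y ∧ x) ∨ ¬x))) ∧ ((x ∧ z) ⊃ ((x ∧ ¬w) ∨ y))) = min(1, 0.1) = 0.1
((w ∧ ((z ∧ y) ⊃ ((z ∨ z) ∨ w))) ∧ ((w ⊃ (¬y ⊃ ((y ∧ x) ∨ ¬x))) ∧ ((x ∧ z) ⊃ ((x ∧ ¬w) ∨ y)))) = min(0.3, 0.1) = 0.1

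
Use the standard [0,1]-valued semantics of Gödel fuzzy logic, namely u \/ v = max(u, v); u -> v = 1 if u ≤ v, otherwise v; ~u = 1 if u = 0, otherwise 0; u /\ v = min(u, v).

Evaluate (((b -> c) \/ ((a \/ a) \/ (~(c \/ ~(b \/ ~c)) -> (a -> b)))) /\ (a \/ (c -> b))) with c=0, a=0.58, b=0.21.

0.58

(b -> c): 0.21 > 0, so result = 0
(a \/ a) = max(0.58, 0.58) = 0.58
~c: Gödel ¬ of 0 = 1 (operand is 0)
(b \/ ~c) = max(0.21, 1) = 1
~(b \/ ~c): Gödel ¬ of 1 = 0 (operand ≠ 0)
(c \/ ~(b \/ ~c)) = max(0, 0) = 0
~(c \/ ~(b \/ ~c)): Gödel ¬ of 0 = 1 (operand is 0)
(a -> b): 0.58 > 0.21, so result = 0.21
(~(c \/ ~(b \/ ~c)) -> (a -> b)): 1 > 0.21, so result = 0.21
((a \/ a) \/ (~(c \/ ~(b \/ ~c)) -> (a -> b))) = max(0.58, 0.21) = 0.58
((b -> c) \/ ((a \/ a) \/ (~(c \/ ~(b \/ ~c)) -> (a -> b)))) = max(0, 0.58) = 0.58
(c -> b): 0 ≤ 0.21, so result = 1
(a \/ (c -> b)) = max(0.58, 1) = 1
(((b -> c) \/ ((a \/ a) \/ (~(c \/ ~(b \/ ~c)) -> (a -> b)))) /\ (a \/ (c -> b))) = min(0.58, 1) = 0.58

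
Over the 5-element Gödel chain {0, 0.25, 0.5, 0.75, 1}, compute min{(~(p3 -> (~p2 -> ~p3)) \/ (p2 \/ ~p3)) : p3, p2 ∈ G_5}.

0.25

The minimum is attained at p3 = 0.25, p2 = 0.25:
  ~p2: Gödel ¬ of 0.25 = 0 (operand ≠ 0)
  ~p3: Gödel ¬ of 0.25 = 0 (operand ≠ 0)
  (~p2 -> ~p3): 0 ≤ 0, so result = 1
  (p3 -> (~p2 -> ~p3)): 0.25 ≤ 1, so result = 1
  ~(p3 -> (~p2 -> ~p3)): Gödel ¬ of 1 = 0 (operand ≠ 0)
  ~p3: Gödel ¬ of 0.25 = 0 (operand ≠ 0)
  (p2 \/ ~p3) = max(0.25, 0) = 0.25
  (~(p3 -> (~p2 -> ~p3)) \/ (p2 \/ ~p3)) = max(0, 0.25) = 0.25
Checking all 25 assignments confirms none give a value below 0.25.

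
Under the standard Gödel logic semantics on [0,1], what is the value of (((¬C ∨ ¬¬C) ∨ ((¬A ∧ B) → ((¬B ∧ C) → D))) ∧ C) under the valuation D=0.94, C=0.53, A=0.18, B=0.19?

¬C: Gödel ¬ of 0.53 = 0 (operand ≠ 0)
¬C: Gödel ¬ of 0.53 = 0 (operand ≠ 0)
¬¬C: Gödel ¬ of 0 = 1 (operand is 0)
(¬C ∨ ¬¬C) = max(0, 1) = 1
¬A: Gödel ¬ of 0.18 = 0 (operand ≠ 0)
(¬A ∧ B) = min(0, 0.19) = 0
¬B: Gödel ¬ of 0.19 = 0 (operand ≠ 0)
(¬B ∧ C) = min(0, 0.53) = 0
((¬B ∧ C) → D): 0 ≤ 0.94, so result = 1
((¬A ∧ B) → ((¬B ∧ C) → D)): 0 ≤ 1, so result = 1
((¬C ∨ ¬¬C) ∨ ((¬A ∧ B) → ((¬B ∧ C) → D))) = max(1, 1) = 1
(((¬C ∨ ¬¬C) ∨ ((¬A ∧ B) → ((¬B ∧ C) → D))) ∧ C) = min(1, 0.53) = 0.53

0.53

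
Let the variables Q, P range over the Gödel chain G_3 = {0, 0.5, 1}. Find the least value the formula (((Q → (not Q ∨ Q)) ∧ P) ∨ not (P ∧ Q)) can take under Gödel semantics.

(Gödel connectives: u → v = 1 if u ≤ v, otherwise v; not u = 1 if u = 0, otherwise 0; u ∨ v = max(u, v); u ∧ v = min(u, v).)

The minimum is attained at Q = 0.5, P = 0.5:
  not Q: Gödel ¬ of 0.5 = 0 (operand ≠ 0)
  (not Q ∨ Q) = max(0, 0.5) = 0.5
  (Q → (not Q ∨ Q)): 0.5 ≤ 0.5, so result = 1
  ((Q → (not Q ∨ Q)) ∧ P) = min(1, 0.5) = 0.5
  (P ∧ Q) = min(0.5, 0.5) = 0.5
  not (P ∧ Q): Gödel ¬ of 0.5 = 0 (operand ≠ 0)
  (((Q → (not Q ∨ Q)) ∧ P) ∨ not (P ∧ Q)) = max(0.5, 0) = 0.5
Checking all 9 assignments confirms none give a value below 0.50.

0.50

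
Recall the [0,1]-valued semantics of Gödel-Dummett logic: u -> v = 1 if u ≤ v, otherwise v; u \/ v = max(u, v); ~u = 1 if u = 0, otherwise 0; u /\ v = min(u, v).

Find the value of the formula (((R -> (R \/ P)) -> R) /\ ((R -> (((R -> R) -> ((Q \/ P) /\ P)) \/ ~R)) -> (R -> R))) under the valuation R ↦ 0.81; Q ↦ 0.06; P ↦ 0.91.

(R \/ P) = max(0.81, 0.91) = 0.91
(R -> (R \/ P)): 0.81 ≤ 0.91, so result = 1
((R -> (R \/ P)) -> R): 1 > 0.81, so result = 0.81
(R -> R): 0.81 ≤ 0.81, so result = 1
(Q \/ P) = max(0.06, 0.91) = 0.91
((Q \/ P) /\ P) = min(0.91, 0.91) = 0.91
((R -> R) -> ((Q \/ P) /\ P)): 1 > 0.91, so result = 0.91
~R: Gödel ¬ of 0.81 = 0 (operand ≠ 0)
(((R -> R) -> ((Q \/ P) /\ P)) \/ ~R) = max(0.91, 0) = 0.91
(R -> (((R -> R) -> ((Q \/ P) /\ P)) \/ ~R)): 0.81 ≤ 0.91, so result = 1
(R -> R): 0.81 ≤ 0.81, so result = 1
((R -> (((R -> R) -> ((Q \/ P) /\ P)) \/ ~R)) -> (R -> R)): 1 ≤ 1, so result = 1
(((R -> (R \/ P)) -> R) /\ ((R -> (((R -> R) -> ((Q \/ P) /\ P)) \/ ~R)) -> (R -> R))) = min(0.81, 1) = 0.81

0.81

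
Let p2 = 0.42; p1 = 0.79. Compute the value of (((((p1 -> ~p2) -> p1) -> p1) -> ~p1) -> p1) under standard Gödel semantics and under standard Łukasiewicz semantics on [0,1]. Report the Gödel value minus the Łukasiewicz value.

0.00

Gödel evaluation:
  ~p2: Gödel ¬ of 0.42 = 0 (operand ≠ 0)
  (p1 -> ~p2): 0.79 > 0, so result = 0
  ((p1 -> ~p2) -> p1): 0 ≤ 0.79, so result = 1
  (((p1 -> ~p2) -> p1) -> p1): 1 > 0.79, so result = 0.79
  ~p1: Gödel ¬ of 0.79 = 0 (operand ≠ 0)
  ((((p1 -> ~p2) -> p1) -> p1) -> ~p1): 0.79 > 0, so result = 0
  (((((p1 -> ~p2) -> p1) -> p1) -> ~p1) -> p1): 0 ≤ 0.79, so result = 1
  Gödel value = 1
Łukasiewicz evaluation:
  ~p2: Łukasiewicz ¬ gives 1 − 0.42 = 0.58
  (p1 -> ~p2): min(1, 1 − 0.79 + 0.58) = 0.79
  ((p1 -> ~p2) -> p1): min(1, 1 − 0.79 + 0.79) = 1
  (((p1 -> ~p2) -> p1) -> p1): min(1, 1 − 1 + 0.79) = 0.79
  ~p1: Łukasiewicz ¬ gives 1 − 0.79 = 0.21
  ((((p1 -> ~p2) -> p1) -> p1) -> ~p1): min(1, 1 − 0.79 + 0.21) = 0.42
  (((((p1 -> ~p2) -> p1) -> p1) -> ~p1) -> p1): min(1, 1 − 0.42 + 0.79) = 1
  Łukasiewicz value = 1
Difference: 1 − 1 = 0.00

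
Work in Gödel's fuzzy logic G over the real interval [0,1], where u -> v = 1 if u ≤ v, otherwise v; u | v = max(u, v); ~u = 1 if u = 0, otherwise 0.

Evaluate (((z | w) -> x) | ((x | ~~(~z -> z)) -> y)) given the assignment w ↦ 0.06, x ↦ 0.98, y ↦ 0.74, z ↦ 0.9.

1.00

(z | w) = max(0.9, 0.06) = 0.9
((z | w) -> x): 0.9 ≤ 0.98, so result = 1
~z: Gödel ¬ of 0.9 = 0 (operand ≠ 0)
(~z -> z): 0 ≤ 0.9, so result = 1
~(~z -> z): Gödel ¬ of 1 = 0 (operand ≠ 0)
~~(~z -> z): Gödel ¬ of 0 = 1 (operand is 0)
(x | ~~(~z -> z)) = max(0.98, 1) = 1
((x | ~~(~z -> z)) -> y): 1 > 0.74, so result = 0.74
(((z | w) -> x) | ((x | ~~(~z -> z)) -> y)) = max(1, 0.74) = 1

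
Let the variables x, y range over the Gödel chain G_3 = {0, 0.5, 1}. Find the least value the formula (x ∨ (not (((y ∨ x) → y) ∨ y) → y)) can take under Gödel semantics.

The minimum is attained at x = 0.5, y = 0:
  (y ∨ x) = max(0, 0.5) = 0.5
  ((y ∨ x) → y): 0.5 > 0, so result = 0
  (((y ∨ x) → y) ∨ y) = max(0, 0) = 0
  not (((y ∨ x) → y) ∨ y): Gödel ¬ of 0 = 1 (operand is 0)
  (not (((y ∨ x) → y) ∨ y) → y): 1 > 0, so result = 0
  (x ∨ (not (((y ∨ x) → y) ∨ y) → y)) = max(0.5, 0) = 0.5
Checking all 9 assignments confirms none give a value below 0.50.

0.50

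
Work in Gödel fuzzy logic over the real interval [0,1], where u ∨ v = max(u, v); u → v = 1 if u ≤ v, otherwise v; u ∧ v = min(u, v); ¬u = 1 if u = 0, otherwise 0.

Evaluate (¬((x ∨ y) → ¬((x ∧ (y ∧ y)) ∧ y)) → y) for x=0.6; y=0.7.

0.70

(x ∨ y) = max(0.6, 0.7) = 0.7
(y ∧ y) = min(0.7, 0.7) = 0.7
(x ∧ (y ∧ y)) = min(0.6, 0.7) = 0.6
((x ∧ (y ∧ y)) ∧ y) = min(0.6, 0.7) = 0.6
¬((x ∧ (y ∧ y)) ∧ y): Gödel ¬ of 0.6 = 0 (operand ≠ 0)
((x ∨ y) → ¬((x ∧ (y ∧ y)) ∧ y)): 0.7 > 0, so result = 0
¬((x ∨ y) → ¬((x ∧ (y ∧ y)) ∧ y)): Gödel ¬ of 0 = 1 (operand is 0)
(¬((x ∨ y) → ¬((x ∧ (y ∧ y)) ∧ y)) → y): 1 > 0.7, so result = 0.7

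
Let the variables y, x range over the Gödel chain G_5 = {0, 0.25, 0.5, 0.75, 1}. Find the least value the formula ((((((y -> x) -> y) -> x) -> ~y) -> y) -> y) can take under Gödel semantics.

The minimum is attained at y = 0.25, x = 0.25:
  (y -> x): 0.25 ≤ 0.25, so result = 1
  ((y -> x) -> y): 1 > 0.25, so result = 0.25
  (((y -> x) -> y) -> x): 0.25 ≤ 0.25, so result = 1
  ~y: Gödel ¬ of 0.25 = 0 (operand ≠ 0)
  ((((y -> x) -> y) -> x) -> ~y): 1 > 0, so result = 0
  (((((y -> x) -> y) -> x) -> ~y) -> y): 0 ≤ 0.25, so result = 1
  ((((((y -> x) -> y) -> x) -> ~y) -> y) -> y): 1 > 0.25, so result = 0.25
Checking all 25 assignments confirms none give a value below 0.25.

0.25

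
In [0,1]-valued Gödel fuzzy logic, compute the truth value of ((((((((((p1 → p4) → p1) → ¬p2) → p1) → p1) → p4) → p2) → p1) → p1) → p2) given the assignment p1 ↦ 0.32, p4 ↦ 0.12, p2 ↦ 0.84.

(p1 → p4): 0.32 > 0.12, so result = 0.12
((p1 → p4) → p1): 0.12 ≤ 0.32, so result = 1
¬p2: Gödel ¬ of 0.84 = 0 (operand ≠ 0)
(((p1 → p4) → p1) → ¬p2): 1 > 0, so result = 0
((((p1 → p4) → p1) → ¬p2) → p1): 0 ≤ 0.32, so result = 1
(((((p1 → p4) → p1) → ¬p2) → p1) → p1): 1 > 0.32, so result = 0.32
((((((p1 → p4) → p1) → ¬p2) → p1) → p1) → p4): 0.32 > 0.12, so result = 0.12
(((((((p1 → p4) → p1) → ¬p2) → p1) → p1) → p4) → p2): 0.12 ≤ 0.84, so result = 1
((((((((p1 → p4) → p1) → ¬p2) → p1) → p1) → p4) → p2) → p1): 1 > 0.32, so result = 0.32
(((((((((p1 → p4) → p1) → ¬p2) → p1) → p1) → p4) → p2) → p1) → p1): 0.32 ≤ 0.32, so result = 1
((((((((((p1 → p4) → p1) → ¬p2) → p1) → p1) → p4) → p2) → p1) → p1) → p2): 1 > 0.84, so result = 0.84

0.84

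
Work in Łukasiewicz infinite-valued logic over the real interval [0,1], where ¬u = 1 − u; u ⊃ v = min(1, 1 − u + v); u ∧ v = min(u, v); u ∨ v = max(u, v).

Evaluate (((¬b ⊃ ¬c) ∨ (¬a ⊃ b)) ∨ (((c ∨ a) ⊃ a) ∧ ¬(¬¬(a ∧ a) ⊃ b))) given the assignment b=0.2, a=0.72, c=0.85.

0.92

¬b: Łukasiewicz ¬ gives 1 − 0.2 = 0.8
¬c: Łukasiewicz ¬ gives 1 − 0.85 = 0.15
(¬b ⊃ ¬c): min(1, 1 − 0.8 + 0.15) = 0.35
¬a: Łukasiewicz ¬ gives 1 − 0.72 = 0.28
(¬a ⊃ b): min(1, 1 − 0.28 + 0.2) = 0.92
((¬b ⊃ ¬c) ∨ (¬a ⊃ b)) = max(0.35, 0.92) = 0.92
(c ∨ a) = max(0.85, 0.72) = 0.85
((c ∨ a) ⊃ a): min(1, 1 − 0.85 + 0.72) = 0.87
(a ∧ a) = min(0.72, 0.72) = 0.72
¬(a ∧ a): Łukasiewicz ¬ gives 1 − 0.72 = 0.28
¬¬(a ∧ a): Łukasiewicz ¬ gives 1 − 0.28 = 0.72
(¬¬(a ∧ a) ⊃ b): min(1, 1 − 0.72 + 0.2) = 0.48
¬(¬¬(a ∧ a) ⊃ b): Łukasiewicz ¬ gives 1 − 0.48 = 0.52
(((c ∨ a) ⊃ a) ∧ ¬(¬¬(a ∧ a) ⊃ b)) = min(0.87, 0.52) = 0.52
(((¬b ⊃ ¬c) ∨ (¬a ⊃ b)) ∨ (((c ∨ a) ⊃ a) ∧ ¬(¬¬(a ∧ a) ⊃ b))) = max(0.92, 0.52) = 0.92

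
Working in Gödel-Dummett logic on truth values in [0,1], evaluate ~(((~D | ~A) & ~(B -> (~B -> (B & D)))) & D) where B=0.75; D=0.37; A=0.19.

~D: Gödel ¬ of 0.37 = 0 (operand ≠ 0)
~A: Gödel ¬ of 0.19 = 0 (operand ≠ 0)
(~D | ~A) = max(0, 0) = 0
~B: Gödel ¬ of 0.75 = 0 (operand ≠ 0)
(B & D) = min(0.75, 0.37) = 0.37
(~B -> (B & D)): 0 ≤ 0.37, so result = 1
(B -> (~B -> (B & D))): 0.75 ≤ 1, so result = 1
~(B -> (~B -> (B & D))): Gödel ¬ of 1 = 0 (operand ≠ 0)
((~D | ~A) & ~(B -> (~B -> (B & D)))) = min(0, 0) = 0
(((~D | ~A) & ~(B -> (~B -> (B & D)))) & D) = min(0, 0.37) = 0
~(((~D | ~A) & ~(B -> (~B -> (B & D)))) & D): Gödel ¬ of 0 = 1 (operand is 0)

1.00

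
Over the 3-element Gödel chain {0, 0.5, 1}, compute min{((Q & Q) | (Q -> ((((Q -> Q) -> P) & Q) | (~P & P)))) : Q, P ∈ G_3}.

0.50

The minimum is attained at Q = 0.5, P = 0:
  (Q & Q) = min(0.5, 0.5) = 0.5
  (Q -> Q): 0.5 ≤ 0.5, so result = 1
  ((Q -> Q) -> P): 1 > 0, so result = 0
  (((Q -> Q) -> P) & Q) = min(0, 0.5) = 0
  ~P: Gödel ¬ of 0 = 1 (operand is 0)
  (~P & P) = min(1, 0) = 0
  ((((Q -> Q) -> P) & Q) | (~P & P)) = max(0, 0) = 0
  (Q -> ((((Q -> Q) -> P) & Q) | (~P & P))): 0.5 > 0, so result = 0
  ((Q & Q) | (Q -> ((((Q -> Q) -> P) & Q) | (~P & P)))) = max(0.5, 0) = 0.5
Checking all 9 assignments confirms none give a value below 0.50.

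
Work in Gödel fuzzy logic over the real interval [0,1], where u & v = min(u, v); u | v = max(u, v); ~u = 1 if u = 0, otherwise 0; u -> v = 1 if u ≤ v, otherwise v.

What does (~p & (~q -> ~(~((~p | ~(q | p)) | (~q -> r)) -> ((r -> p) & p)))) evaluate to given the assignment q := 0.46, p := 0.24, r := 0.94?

0.00

~p: Gödel ¬ of 0.24 = 0 (operand ≠ 0)
~q: Gödel ¬ of 0.46 = 0 (operand ≠ 0)
~p: Gödel ¬ of 0.24 = 0 (operand ≠ 0)
(q | p) = max(0.46, 0.24) = 0.46
~(q | p): Gödel ¬ of 0.46 = 0 (operand ≠ 0)
(~p | ~(q | p)) = max(0, 0) = 0
~q: Gödel ¬ of 0.46 = 0 (operand ≠ 0)
(~q -> r): 0 ≤ 0.94, so result = 1
((~p | ~(q | p)) | (~q -> r)) = max(0, 1) = 1
~((~p | ~(q | p)) | (~q -> r)): Gödel ¬ of 1 = 0 (operand ≠ 0)
(r -> p): 0.94 > 0.24, so result = 0.24
((r -> p) & p) = min(0.24, 0.24) = 0.24
(~((~p | ~(q | p)) | (~q -> r)) -> ((r -> p) & p)): 0 ≤ 0.24, so result = 1
~(~((~p | ~(q | p)) | (~q -> r)) -> ((r -> p) & p)): Gödel ¬ of 1 = 0 (operand ≠ 0)
(~q -> ~(~((~p | ~(q | p)) | (~q -> r)) -> ((r -> p) & p))): 0 ≤ 0, so result = 1
(~p & (~q -> ~(~((~p | ~(q | p)) | (~q -> r)) -> ((r -> p) & p)))) = min(0, 1) = 0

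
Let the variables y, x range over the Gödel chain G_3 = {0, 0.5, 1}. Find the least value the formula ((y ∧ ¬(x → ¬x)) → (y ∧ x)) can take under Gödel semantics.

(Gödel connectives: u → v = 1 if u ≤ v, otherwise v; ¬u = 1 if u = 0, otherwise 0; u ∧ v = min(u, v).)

0.50

The minimum is attained at y = 1, x = 0.5:
  ¬x: Gödel ¬ of 0.5 = 0 (operand ≠ 0)
  (x → ¬x): 0.5 > 0, so result = 0
  ¬(x → ¬x): Gödel ¬ of 0 = 1 (operand is 0)
  (y ∧ ¬(x → ¬x)) = min(1, 1) = 1
  (y ∧ x) = min(1, 0.5) = 0.5
  ((y ∧ ¬(x → ¬x)) → (y ∧ x)): 1 > 0.5, so result = 0.5
Checking all 9 assignments confirms none give a value below 0.50.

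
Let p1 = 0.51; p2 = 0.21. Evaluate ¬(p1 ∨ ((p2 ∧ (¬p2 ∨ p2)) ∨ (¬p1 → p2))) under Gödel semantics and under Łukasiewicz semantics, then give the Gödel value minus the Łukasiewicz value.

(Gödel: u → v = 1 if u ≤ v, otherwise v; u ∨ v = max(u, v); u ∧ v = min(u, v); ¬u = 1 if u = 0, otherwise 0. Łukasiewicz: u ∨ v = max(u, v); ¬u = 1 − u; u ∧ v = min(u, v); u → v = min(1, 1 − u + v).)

Gödel evaluation:
  ¬p2: Gödel ¬ of 0.21 = 0 (operand ≠ 0)
  (¬p2 ∨ p2) = max(0, 0.21) = 0.21
  (p2 ∧ (¬p2 ∨ p2)) = min(0.21, 0.21) = 0.21
  ¬p1: Gödel ¬ of 0.51 = 0 (operand ≠ 0)
  (¬p1 → p2): 0 ≤ 0.21, so result = 1
  ((p2 ∧ (¬p2 ∨ p2)) ∨ (¬p1 → p2)) = max(0.21, 1) = 1
  (p1 ∨ ((p2 ∧ (¬p2 ∨ p2)) ∨ (¬p1 → p2))) = max(0.51, 1) = 1
  ¬(p1 ∨ ((p2 ∧ (¬p2 ∨ p2)) ∨ (¬p1 → p2))): Gödel ¬ of 1 = 0 (operand ≠ 0)
  Gödel value = 0
Łukasiewicz evaluation:
  ¬p2: Łukasiewicz ¬ gives 1 − 0.21 = 0.79
  (¬p2 ∨ p2) = max(0.79, 0.21) = 0.79
  (p2 ∧ (¬p2 ∨ p2)) = min(0.21, 0.79) = 0.21
  ¬p1: Łukasiewicz ¬ gives 1 − 0.51 = 0.49
  (¬p1 → p2): min(1, 1 − 0.49 + 0.21) = 0.72
  ((p2 ∧ (¬p2 ∨ p2)) ∨ (¬p1 → p2)) = max(0.21, 0.72) = 0.72
  (p1 ∨ ((p2 ∧ (¬p2 ∨ p2)) ∨ (¬p1 → p2))) = max(0.51, 0.72) = 0.72
  ¬(p1 ∨ ((p2 ∧ (¬p2 ∨ p2)) ∨ (¬p1 → p2))): Łukasiewicz ¬ gives 1 − 0.72 = 0.28
  Łukasiewicz value = 0.28
Difference: 0 − 0.28 = -0.28

-0.28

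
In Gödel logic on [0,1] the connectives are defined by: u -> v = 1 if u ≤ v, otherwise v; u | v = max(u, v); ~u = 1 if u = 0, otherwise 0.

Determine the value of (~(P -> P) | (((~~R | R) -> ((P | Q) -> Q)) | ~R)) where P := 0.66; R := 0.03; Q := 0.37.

0.37

(P -> P): 0.66 ≤ 0.66, so result = 1
~(P -> P): Gödel ¬ of 1 = 0 (operand ≠ 0)
~R: Gödel ¬ of 0.03 = 0 (operand ≠ 0)
~~R: Gödel ¬ of 0 = 1 (operand is 0)
(~~R | R) = max(1, 0.03) = 1
(P | Q) = max(0.66, 0.37) = 0.66
((P | Q) -> Q): 0.66 > 0.37, so result = 0.37
((~~R | R) -> ((P | Q) -> Q)): 1 > 0.37, so result = 0.37
~R: Gödel ¬ of 0.03 = 0 (operand ≠ 0)
(((~~R | R) -> ((P | Q) -> Q)) | ~R) = max(0.37, 0) = 0.37
(~(P -> P) | (((~~R | R) -> ((P | Q) -> Q)) | ~R)) = max(0, 0.37) = 0.37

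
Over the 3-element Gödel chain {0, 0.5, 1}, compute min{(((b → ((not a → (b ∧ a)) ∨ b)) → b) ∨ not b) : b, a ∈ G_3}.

0.50

The minimum is attained at b = 0.5, a = 0:
  not a: Gödel ¬ of 0 = 1 (operand is 0)
  (b ∧ a) = min(0.5, 0) = 0
  (not a → (b ∧ a)): 1 > 0, so result = 0
  ((not a → (b ∧ a)) ∨ b) = max(0, 0.5) = 0.5
  (b → ((not a → (b ∧ a)) ∨ b)): 0.5 ≤ 0.5, so result = 1
  ((b → ((not a → (b ∧ a)) ∨ b)) → b): 1 > 0.5, so result = 0.5
  not b: Gödel ¬ of 0.5 = 0 (operand ≠ 0)
  (((b → ((not a → (b ∧ a)) ∨ b)) → b) ∨ not b) = max(0.5, 0) = 0.5
Checking all 9 assignments confirms none give a value below 0.50.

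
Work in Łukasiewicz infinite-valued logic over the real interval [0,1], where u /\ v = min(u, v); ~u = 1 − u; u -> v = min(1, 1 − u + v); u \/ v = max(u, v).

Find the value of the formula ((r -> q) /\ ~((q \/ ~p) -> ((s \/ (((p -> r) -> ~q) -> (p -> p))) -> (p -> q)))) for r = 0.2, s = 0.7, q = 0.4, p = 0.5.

(r -> q): min(1, 1 − 0.2 + 0.4) = 1
~p: Łukasiewicz ¬ gives 1 − 0.5 = 0.5
(q \/ ~p) = max(0.4, 0.5) = 0.5
(p -> r): min(1, 1 − 0.5 + 0.2) = 0.7
~q: Łukasiewicz ¬ gives 1 − 0.4 = 0.6
((p -> r) -> ~q): min(1, 1 − 0.7 + 0.6) = 0.9
(p -> p): min(1, 1 − 0.5 + 0.5) = 1
(((p -> r) -> ~q) -> (p -> p)): min(1, 1 − 0.9 + 1) = 1
(s \/ (((p -> r) -> ~q) -> (p -> p))) = max(0.7, 1) = 1
(p -> q): min(1, 1 − 0.5 + 0.4) = 0.9
((s \/ (((p -> r) -> ~q) -> (p -> p))) -> (p -> q)): min(1, 1 − 1 + 0.9) = 0.9
((q \/ ~p) -> ((s \/ (((p -> r) -> ~q) -> (p -> p))) -> (p -> q))): min(1, 1 − 0.5 + 0.9) = 1
~((q \/ ~p) -> ((s \/ (((p -> r) -> ~q) -> (p -> p))) -> (p -> q))): Łukasiewicz ¬ gives 1 − 1 = 0
((r -> q) /\ ~((q \/ ~p) -> ((s \/ (((p -> r) -> ~q) -> (p -> p))) -> (p -> q)))) = min(1, 0) = 0

0.00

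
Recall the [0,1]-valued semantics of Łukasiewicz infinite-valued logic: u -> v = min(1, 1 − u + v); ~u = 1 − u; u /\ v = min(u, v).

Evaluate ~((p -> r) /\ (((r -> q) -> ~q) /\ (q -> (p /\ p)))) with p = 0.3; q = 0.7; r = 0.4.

0.70

(p -> r): min(1, 1 − 0.3 + 0.4) = 1
(r -> q): min(1, 1 − 0.4 + 0.7) = 1
~q: Łukasiewicz ¬ gives 1 − 0.7 = 0.3
((r -> q) -> ~q): min(1, 1 − 1 + 0.3) = 0.3
(p /\ p) = min(0.3, 0.3) = 0.3
(q -> (p /\ p)): min(1, 1 − 0.7 + 0.3) = 0.6
(((r -> q) -> ~q) /\ (q -> (p /\ p))) = min(0.3, 0.6) = 0.3
((p -> r) /\ (((r -> q) -> ~q) /\ (q -> (p /\ p)))) = min(1, 0.3) = 0.3
~((p -> r) /\ (((r -> q) -> ~q) /\ (q -> (p /\ p)))): Łukasiewicz ¬ gives 1 − 0.3 = 0.7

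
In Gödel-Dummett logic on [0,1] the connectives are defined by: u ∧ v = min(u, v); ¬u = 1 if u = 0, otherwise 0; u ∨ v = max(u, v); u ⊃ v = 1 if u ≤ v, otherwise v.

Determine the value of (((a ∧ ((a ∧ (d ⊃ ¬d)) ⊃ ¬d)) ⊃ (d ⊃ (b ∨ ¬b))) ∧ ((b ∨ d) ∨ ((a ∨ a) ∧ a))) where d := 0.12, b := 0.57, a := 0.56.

¬d: Gödel ¬ of 0.12 = 0 (operand ≠ 0)
(d ⊃ ¬d): 0.12 > 0, so result = 0
(a ∧ (d ⊃ ¬d)) = min(0.56, 0) = 0
¬d: Gödel ¬ of 0.12 = 0 (operand ≠ 0)
((a ∧ (d ⊃ ¬d)) ⊃ ¬d): 0 ≤ 0, so result = 1
(a ∧ ((a ∧ (d ⊃ ¬d)) ⊃ ¬d)) = min(0.56, 1) = 0.56
¬b: Gödel ¬ of 0.57 = 0 (operand ≠ 0)
(b ∨ ¬b) = max(0.57, 0) = 0.57
(d ⊃ (b ∨ ¬b)): 0.12 ≤ 0.57, so result = 1
((a ∧ ((a ∧ (d ⊃ ¬d)) ⊃ ¬d)) ⊃ (d ⊃ (b ∨ ¬b))): 0.56 ≤ 1, so result = 1
(b ∨ d) = max(0.57, 0.12) = 0.57
(a ∨ a) = max(0.56, 0.56) = 0.56
((a ∨ a) ∧ a) = min(0.56, 0.56) = 0.56
((b ∨ d) ∨ ((a ∨ a) ∧ a)) = max(0.57, 0.56) = 0.57
(((a ∧ ((a ∧ (d ⊃ ¬d)) ⊃ ¬d)) ⊃ (d ⊃ (b ∨ ¬b))) ∧ ((b ∨ d) ∨ ((a ∨ a) ∧ a))) = min(1, 0.57) = 0.57

0.57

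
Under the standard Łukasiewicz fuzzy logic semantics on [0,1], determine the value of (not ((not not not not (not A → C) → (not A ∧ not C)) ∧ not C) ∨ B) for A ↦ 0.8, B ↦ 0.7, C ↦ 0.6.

not A: Łukasiewicz ¬ gives 1 − 0.8 = 0.2
(not A → C): min(1, 1 − 0.2 + 0.6) = 1
not (not A → C): Łukasiewicz ¬ gives 1 − 1 = 0
not not (not A → C): Łukasiewicz ¬ gives 1 − 0 = 1
not not not (not A → C): Łukasiewicz ¬ gives 1 − 1 = 0
not not not not (not A → C): Łukasiewicz ¬ gives 1 − 0 = 1
not A: Łukasiewicz ¬ gives 1 − 0.8 = 0.2
not C: Łukasiewicz ¬ gives 1 − 0.6 = 0.4
(not A ∧ not C) = min(0.2, 0.4) = 0.2
(not not not not (not A → C) → (not A ∧ not C)): min(1, 1 − 1 + 0.2) = 0.2
not C: Łukasiewicz ¬ gives 1 − 0.6 = 0.4
((not not not not (not A → C) → (not A ∧ not C)) ∧ not C) = min(0.2, 0.4) = 0.2
not ((not not not not (not A → C) → (not A ∧ not C)) ∧ not C): Łukasiewicz ¬ gives 1 − 0.2 = 0.8
(not ((not not not not (not A → C) → (not A ∧ not C)) ∧ not C) ∨ B) = max(0.8, 0.7) = 0.8

0.80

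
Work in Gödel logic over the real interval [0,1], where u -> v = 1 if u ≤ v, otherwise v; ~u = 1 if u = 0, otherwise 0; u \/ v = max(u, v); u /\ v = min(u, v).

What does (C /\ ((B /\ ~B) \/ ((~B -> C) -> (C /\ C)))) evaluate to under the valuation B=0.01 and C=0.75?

~B: Gödel ¬ of 0.01 = 0 (operand ≠ 0)
(B /\ ~B) = min(0.01, 0) = 0
~B: Gödel ¬ of 0.01 = 0 (operand ≠ 0)
(~B -> C): 0 ≤ 0.75, so result = 1
(C /\ C) = min(0.75, 0.75) = 0.75
((~B -> C) -> (C /\ C)): 1 > 0.75, so result = 0.75
((B /\ ~B) \/ ((~B -> C) -> (C /\ C))) = max(0, 0.75) = 0.75
(C /\ ((B /\ ~B) \/ ((~B -> C) -> (C /\ C)))) = min(0.75, 0.75) = 0.75

0.75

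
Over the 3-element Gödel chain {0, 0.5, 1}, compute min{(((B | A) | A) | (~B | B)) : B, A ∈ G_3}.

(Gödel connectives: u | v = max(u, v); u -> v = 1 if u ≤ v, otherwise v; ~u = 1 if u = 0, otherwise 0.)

0.50

The minimum is attained at B = 0.5, A = 0:
  (B | A) = max(0.5, 0) = 0.5
  ((B | A) | A) = max(0.5, 0) = 0.5
  ~B: Gödel ¬ of 0.5 = 0 (operand ≠ 0)
  (~B | B) = max(0, 0.5) = 0.5
  (((B | A) | A) | (~B | B)) = max(0.5, 0.5) = 0.5
Checking all 9 assignments confirms none give a value below 0.50.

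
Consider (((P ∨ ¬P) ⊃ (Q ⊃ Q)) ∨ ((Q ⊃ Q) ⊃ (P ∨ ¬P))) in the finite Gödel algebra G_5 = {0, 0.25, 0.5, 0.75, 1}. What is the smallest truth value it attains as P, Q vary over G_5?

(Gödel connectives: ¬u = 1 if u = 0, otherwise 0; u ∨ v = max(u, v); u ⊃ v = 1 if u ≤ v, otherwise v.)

Every assignment gives 1. For instance at P = 0, Q = 0:
  ¬P: Gödel ¬ of 0 = 1 (operand is 0)
  (P ∨ ¬P) = max(0, 1) = 1
  (Q ⊃ Q): 0 ≤ 0, so result = 1
  ((P ∨ ¬P) ⊃ (Q ⊃ Q)): 1 ≤ 1, so result = 1
  (Q ⊃ Q): 0 ≤ 0, so result = 1
  ¬P: Gödel ¬ of 0 = 1 (operand is 0)
  (P ∨ ¬P) = max(0, 1) = 1
  ((Q ⊃ Q) ⊃ (P ∨ ¬P)): 1 ≤ 1, so result = 1
  (((P ∨ ¬P) ⊃ (Q ⊃ Q)) ∨ ((Q ⊃ Q) ⊃ (P ∨ ¬P))) = max(1, 1) = 1
All 25 assignments give value 1 — the formula is a G_5-tautology.

1.00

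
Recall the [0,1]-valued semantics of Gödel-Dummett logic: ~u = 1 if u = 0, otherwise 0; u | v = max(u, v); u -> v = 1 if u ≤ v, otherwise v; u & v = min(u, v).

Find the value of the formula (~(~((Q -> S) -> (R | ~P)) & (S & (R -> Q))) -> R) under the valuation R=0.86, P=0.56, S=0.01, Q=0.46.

0.86

(Q -> S): 0.46 > 0.01, so result = 0.01
~P: Gödel ¬ of 0.56 = 0 (operand ≠ 0)
(R | ~P) = max(0.86, 0) = 0.86
((Q -> S) -> (R | ~P)): 0.01 ≤ 0.86, so result = 1
~((Q -> S) -> (R | ~P)): Gödel ¬ of 1 = 0 (operand ≠ 0)
(R -> Q): 0.86 > 0.46, so result = 0.46
(S & (R -> Q)) = min(0.01, 0.46) = 0.01
(~((Q -> S) -> (R | ~P)) & (S & (R -> Q))) = min(0, 0.01) = 0
~(~((Q -> S) -> (R | ~P)) & (S & (R -> Q))): Gödel ¬ of 0 = 1 (operand is 0)
(~(~((Q -> S) -> (R | ~P)) & (S & (R -> Q))) -> R): 1 > 0.86, so result = 0.86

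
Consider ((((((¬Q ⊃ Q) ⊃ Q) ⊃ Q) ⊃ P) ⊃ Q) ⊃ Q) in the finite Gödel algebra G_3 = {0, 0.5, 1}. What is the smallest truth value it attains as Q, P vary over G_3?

0.50

The minimum is attained at Q = 0.5, P = 0:
  ¬Q: Gödel ¬ of 0.5 = 0 (operand ≠ 0)
  (¬Q ⊃ Q): 0 ≤ 0.5, so result = 1
  ((¬Q ⊃ Q) ⊃ Q): 1 > 0.5, so result = 0.5
  (((¬Q ⊃ Q) ⊃ Q) ⊃ Q): 0.5 ≤ 0.5, so result = 1
  ((((¬Q ⊃ Q) ⊃ Q) ⊃ Q) ⊃ P): 1 > 0, so result = 0
  (((((¬Q ⊃ Q) ⊃ Q) ⊃ Q) ⊃ P) ⊃ Q): 0 ≤ 0.5, so result = 1
  ((((((¬Q ⊃ Q) ⊃ Q) ⊃ Q) ⊃ P) ⊃ Q) ⊃ Q): 1 > 0.5, so result = 0.5
Checking all 9 assignments confirms none give a value below 0.50.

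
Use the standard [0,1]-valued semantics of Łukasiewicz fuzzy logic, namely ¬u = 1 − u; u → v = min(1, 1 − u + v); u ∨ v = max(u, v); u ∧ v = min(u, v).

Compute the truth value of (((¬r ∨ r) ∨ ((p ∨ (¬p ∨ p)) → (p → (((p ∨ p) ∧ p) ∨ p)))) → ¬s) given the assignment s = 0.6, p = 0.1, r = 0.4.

¬r: Łukasiewicz ¬ gives 1 − 0.4 = 0.6
(¬r ∨ r) = max(0.6, 0.4) = 0.6
¬p: Łukasiewicz ¬ gives 1 − 0.1 = 0.9
(¬p ∨ p) = max(0.9, 0.1) = 0.9
(p ∨ (¬p ∨ p)) = max(0.1, 0.9) = 0.9
(p ∨ p) = max(0.1, 0.1) = 0.1
((p ∨ p) ∧ p) = min(0.1, 0.1) = 0.1
(((p ∨ p) ∧ p) ∨ p) = max(0.1, 0.1) = 0.1
(p → (((p ∨ p) ∧ p) ∨ p)): min(1, 1 − 0.1 + 0.1) = 1
((p ∨ (¬p ∨ p)) → (p → (((p ∨ p) ∧ p) ∨ p))): min(1, 1 − 0.9 + 1) = 1
((¬r ∨ r) ∨ ((p ∨ (¬p ∨ p)) → (p → (((p ∨ p) ∧ p) ∨ p)))) = max(0.6, 1) = 1
¬s: Łukasiewicz ¬ gives 1 − 0.6 = 0.4
(((¬r ∨ r) ∨ ((p ∨ (¬p ∨ p)) → (p → (((p ∨ p) ∧ p) ∨ p)))) → ¬s): min(1, 1 − 1 + 0.4) = 0.4

0.40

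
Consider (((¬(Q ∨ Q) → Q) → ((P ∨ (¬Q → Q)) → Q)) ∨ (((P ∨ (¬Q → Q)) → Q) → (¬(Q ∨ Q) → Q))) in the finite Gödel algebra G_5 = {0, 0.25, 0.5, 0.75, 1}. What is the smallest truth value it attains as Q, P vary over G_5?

1.00

Every assignment gives 1. For instance at Q = 0, P = 0:
  (Q ∨ Q) = max(0, 0) = 0
  ¬(Q ∨ Q): Gödel ¬ of 0 = 1 (operand is 0)
  (¬(Q ∨ Q) → Q): 1 > 0, so result = 0
  ¬Q: Gödel ¬ of 0 = 1 (operand is 0)
  (¬Q → Q): 1 > 0, so result = 0
  (P ∨ (¬Q → Q)) = max(0, 0) = 0
  ((P ∨ (¬Q → Q)) → Q): 0 ≤ 0, so result = 1
  ((¬(Q ∨ Q) → Q) → ((P ∨ (¬Q → Q)) → Q)): 0 ≤ 1, so result = 1
  ¬Q: Gödel ¬ of 0 = 1 (operand is 0)
  (¬Q → Q): 1 > 0, so result = 0
  (P ∨ (¬Q → Q)) = max(0, 0) = 0
  ((P ∨ (¬Q → Q)) → Q): 0 ≤ 0, so result = 1
  (Q ∨ Q) = max(0, 0) = 0
  ¬(Q ∨ Q): Gödel ¬ of 0 = 1 (operand is 0)
  (¬(Q ∨ Q) → Q): 1 > 0, so result = 0
  (((P ∨ (¬Q → Q)) → Q) → (¬(Q ∨ Q) → Q)): 1 > 0, so result = 0
  (((¬(Q ∨ Q) → Q) → ((P ∨ (¬Q → Q)) → Q)) ∨ (((P ∨ (¬Q → Q)) → Q) → (¬(Q ∨ Q) → Q))) = max(1, 0) = 1
All 25 assignments give value 1 — the formula is a G_5-tautology.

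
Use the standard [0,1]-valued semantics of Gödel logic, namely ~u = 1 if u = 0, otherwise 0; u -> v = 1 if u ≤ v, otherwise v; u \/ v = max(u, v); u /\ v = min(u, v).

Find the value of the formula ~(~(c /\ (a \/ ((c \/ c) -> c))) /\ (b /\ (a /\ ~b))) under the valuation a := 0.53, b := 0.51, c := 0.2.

1.00

(c \/ c) = max(0.2, 0.2) = 0.2
((c \/ c) -> c): 0.2 ≤ 0.2, so result = 1
(a \/ ((c \/ c) -> c)) = max(0.53, 1) = 1
(c /\ (a \/ ((c \/ c) -> c))) = min(0.2, 1) = 0.2
~(c /\ (a \/ ((c \/ c) -> c))): Gödel ¬ of 0.2 = 0 (operand ≠ 0)
~b: Gödel ¬ of 0.51 = 0 (operand ≠ 0)
(a /\ ~b) = min(0.53, 0) = 0
(b /\ (a /\ ~b)) = min(0.51, 0) = 0
(~(c /\ (a \/ ((c \/ c) -> c))) /\ (b /\ (a /\ ~b))) = min(0, 0) = 0
~(~(c /\ (a \/ ((c \/ c) -> c))) /\ (b /\ (a /\ ~b))): Gödel ¬ of 0 = 1 (operand is 0)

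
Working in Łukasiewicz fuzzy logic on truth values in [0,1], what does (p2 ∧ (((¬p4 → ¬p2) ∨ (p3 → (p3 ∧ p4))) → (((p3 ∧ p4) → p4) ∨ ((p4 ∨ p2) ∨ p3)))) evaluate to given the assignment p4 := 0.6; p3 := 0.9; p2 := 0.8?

0.80

¬p4: Łukasiewicz ¬ gives 1 − 0.6 = 0.4
¬p2: Łukasiewicz ¬ gives 1 − 0.8 = 0.2
(¬p4 → ¬p2): min(1, 1 − 0.4 + 0.2) = 0.8
(p3 ∧ p4) = min(0.9, 0.6) = 0.6
(p3 → (p3 ∧ p4)): min(1, 1 − 0.9 + 0.6) = 0.7
((¬p4 → ¬p2) ∨ (p3 → (p3 ∧ p4))) = max(0.8, 0.7) = 0.8
(p3 ∧ p4) = min(0.9, 0.6) = 0.6
((p3 ∧ p4) → p4): min(1, 1 − 0.6 + 0.6) = 1
(p4 ∨ p2) = max(0.6, 0.8) = 0.8
((p4 ∨ p2) ∨ p3) = max(0.8, 0.9) = 0.9
(((p3 ∧ p4) → p4) ∨ ((p4 ∨ p2) ∨ p3)) = max(1, 0.9) = 1
(((¬p4 → ¬p2) ∨ (p3 → (p3 ∧ p4))) → (((p3 ∧ p4) → p4) ∨ ((p4 ∨ p2) ∨ p3))): min(1, 1 − 0.8 + 1) = 1
(p2 ∧ (((¬p4 → ¬p2) ∨ (p3 → (p3 ∧ p4))) → (((p3 ∧ p4) → p4) ∨ ((p4 ∨ p2) ∨ p3)))) = min(0.8, 1) = 0.8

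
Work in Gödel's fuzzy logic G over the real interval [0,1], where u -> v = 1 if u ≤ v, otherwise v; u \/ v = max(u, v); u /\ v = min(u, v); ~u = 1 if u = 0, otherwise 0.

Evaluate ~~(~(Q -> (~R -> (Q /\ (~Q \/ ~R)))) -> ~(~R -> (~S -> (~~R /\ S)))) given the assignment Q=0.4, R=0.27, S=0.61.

1.00

~R: Gödel ¬ of 0.27 = 0 (operand ≠ 0)
~Q: Gödel ¬ of 0.4 = 0 (operand ≠ 0)
~R: Gödel ¬ of 0.27 = 0 (operand ≠ 0)
(~Q \/ ~R) = max(0, 0) = 0
(Q /\ (~Q \/ ~R)) = min(0.4, 0) = 0
(~R -> (Q /\ (~Q \/ ~R))): 0 ≤ 0, so result = 1
(Q -> (~R -> (Q /\ (~Q \/ ~R)))): 0.4 ≤ 1, so result = 1
~(Q -> (~R -> (Q /\ (~Q \/ ~R)))): Gödel ¬ of 1 = 0 (operand ≠ 0)
~R: Gödel ¬ of 0.27 = 0 (operand ≠ 0)
~S: Gödel ¬ of 0.61 = 0 (operand ≠ 0)
~R: Gödel ¬ of 0.27 = 0 (operand ≠ 0)
~~R: Gödel ¬ of 0 = 1 (operand is 0)
(~~R /\ S) = min(1, 0.61) = 0.61
(~S -> (~~R /\ S)): 0 ≤ 0.61, so result = 1
(~R -> (~S -> (~~R /\ S))): 0 ≤ 1, so result = 1
~(~R -> (~S -> (~~R /\ S))): Gödel ¬ of 1 = 0 (operand ≠ 0)
(~(Q -> (~R -> (Q /\ (~Q \/ ~R)))) -> ~(~R -> (~S -> (~~R /\ S)))): 0 ≤ 0, so result = 1
~(~(Q -> (~R -> (Q /\ (~Q \/ ~R)))) -> ~(~R -> (~S -> (~~R /\ S)))): Gödel ¬ of 1 = 0 (operand ≠ 0)
~~(~(Q -> (~R -> (Q /\ (~Q \/ ~R)))) -> ~(~R -> (~S -> (~~R /\ S)))): Gödel ¬ of 0 = 1 (operand is 0)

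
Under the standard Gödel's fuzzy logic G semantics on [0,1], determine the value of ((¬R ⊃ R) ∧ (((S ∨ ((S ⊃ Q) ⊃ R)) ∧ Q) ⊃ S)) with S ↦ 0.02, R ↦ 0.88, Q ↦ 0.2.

¬R: Gödel ¬ of 0.88 = 0 (operand ≠ 0)
(¬R ⊃ R): 0 ≤ 0.88, so result = 1
(S ⊃ Q): 0.02 ≤ 0.2, so result = 1
((S ⊃ Q) ⊃ R): 1 > 0.88, so result = 0.88
(S ∨ ((S ⊃ Q) ⊃ R)) = max(0.02, 0.88) = 0.88
((S ∨ ((S ⊃ Q) ⊃ R)) ∧ Q) = min(0.88, 0.2) = 0.2
(((S ∨ ((S ⊃ Q) ⊃ R)) ∧ Q) ⊃ S): 0.2 > 0.02, so result = 0.02
((¬R ⊃ R) ∧ (((S ∨ ((S ⊃ Q) ⊃ R)) ∧ Q) ⊃ S)) = min(1, 0.02) = 0.02

0.02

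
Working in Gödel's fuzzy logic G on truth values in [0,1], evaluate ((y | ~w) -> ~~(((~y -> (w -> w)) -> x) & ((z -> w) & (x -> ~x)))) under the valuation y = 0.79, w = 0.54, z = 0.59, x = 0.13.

~w: Gödel ¬ of 0.54 = 0 (operand ≠ 0)
(y | ~w) = max(0.79, 0) = 0.79
~y: Gödel ¬ of 0.79 = 0 (operand ≠ 0)
(w -> w): 0.54 ≤ 0.54, so result = 1
(~y -> (w -> w)): 0 ≤ 1, so result = 1
((~y -> (w -> w)) -> x): 1 > 0.13, so result = 0.13
(z -> w): 0.59 > 0.54, so result = 0.54
~x: Gödel ¬ of 0.13 = 0 (operand ≠ 0)
(x -> ~x): 0.13 > 0, so result = 0
((z -> w) & (x -> ~x)) = min(0.54, 0) = 0
(((~y -> (w -> w)) -> x) & ((z -> w) & (x -> ~x))) = min(0.13, 0) = 0
~(((~y -> (w -> w)) -> x) & ((z -> w) & (x -> ~x))): Gödel ¬ of 0 = 1 (operand is 0)
~~(((~y -> (w -> w)) -> x) & ((z -> w) & (x -> ~x))): Gödel ¬ of 1 = 0 (operand ≠ 0)
((y | ~w) -> ~~(((~y -> (w -> w)) -> x) & ((z -> w) & (x -> ~x)))): 0.79 > 0, so result = 0

0.00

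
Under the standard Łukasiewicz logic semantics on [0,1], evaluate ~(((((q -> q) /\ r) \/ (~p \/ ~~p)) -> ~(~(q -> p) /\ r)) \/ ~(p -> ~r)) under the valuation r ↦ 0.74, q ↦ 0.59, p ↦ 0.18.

0.23

(q -> q): min(1, 1 − 0.59 + 0.59) = 1
((q -> q) /\ r) = min(1, 0.74) = 0.74
~p: Łukasiewicz ¬ gives 1 − 0.18 = 0.82
~p: Łukasiewicz ¬ gives 1 − 0.18 = 0.82
~~p: Łukasiewicz ¬ gives 1 − 0.82 = 0.18
(~p \/ ~~p) = max(0.82, 0.18) = 0.82
(((q -> q) /\ r) \/ (~p \/ ~~p)) = max(0.74, 0.82) = 0.82
(q -> p): min(1, 1 − 0.59 + 0.18) = 0.59
~(q -> p): Łukasiewicz ¬ gives 1 − 0.59 = 0.41
(~(q -> p) /\ r) = min(0.41, 0.74) = 0.41
~(~(q -> p) /\ r): Łukasiewicz ¬ gives 1 − 0.41 = 0.59
((((q -> q) /\ r) \/ (~p \/ ~~p)) -> ~(~(q -> p) /\ r)): min(1, 1 − 0.82 + 0.59) = 0.77
~r: Łukasiewicz ¬ gives 1 − 0.74 = 0.26
(p -> ~r): min(1, 1 − 0.18 + 0.26) = 1
~(p -> ~r): Łukasiewicz ¬ gives 1 − 1 = 0
(((((q -> q) /\ r) \/ (~p \/ ~~p)) -> ~(~(q -> p) /\ r)) \/ ~(p -> ~r)) = max(0.77, 0) = 0.77
~(((((q -> q) /\ r) \/ (~p \/ ~~p)) -> ~(~(q -> p) /\ r)) \/ ~(p -> ~r)): Łukasiewicz ¬ gives 1 − 0.77 = 0.23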